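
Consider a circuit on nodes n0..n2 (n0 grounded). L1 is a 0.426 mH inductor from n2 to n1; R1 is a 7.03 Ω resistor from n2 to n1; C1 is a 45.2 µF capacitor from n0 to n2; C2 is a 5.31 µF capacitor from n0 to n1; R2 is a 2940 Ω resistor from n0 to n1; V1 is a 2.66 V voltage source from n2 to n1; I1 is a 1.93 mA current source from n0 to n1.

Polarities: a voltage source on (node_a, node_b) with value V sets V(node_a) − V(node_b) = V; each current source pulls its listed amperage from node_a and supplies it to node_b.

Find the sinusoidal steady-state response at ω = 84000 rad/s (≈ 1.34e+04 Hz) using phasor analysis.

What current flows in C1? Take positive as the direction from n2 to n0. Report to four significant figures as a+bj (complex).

0.002452+1.062j A

MNA unknowns: 2 node voltages V₁..V_2 plus 1 source current (V1)
L1: Y=0.000-0.02795j on G[2,1]
R1: Y=0.1422+0.000j on G[2,1]
C1: Y=0.000+3.797j on G[0,2]
C2: Y=0.000+0.4460j on G[0,1]
R2: Y=0.0003401+0.000j on G[0,1]
V1: row V2−V1=2.66, i_V1 at 2,1
I1: z[0]−=0.00193, z[1]+=0.00193
solve → V1=-2.380-0.0006457j, V2=0.2796-0.0006457j
aux → i_V1=-0.3808-0.9874j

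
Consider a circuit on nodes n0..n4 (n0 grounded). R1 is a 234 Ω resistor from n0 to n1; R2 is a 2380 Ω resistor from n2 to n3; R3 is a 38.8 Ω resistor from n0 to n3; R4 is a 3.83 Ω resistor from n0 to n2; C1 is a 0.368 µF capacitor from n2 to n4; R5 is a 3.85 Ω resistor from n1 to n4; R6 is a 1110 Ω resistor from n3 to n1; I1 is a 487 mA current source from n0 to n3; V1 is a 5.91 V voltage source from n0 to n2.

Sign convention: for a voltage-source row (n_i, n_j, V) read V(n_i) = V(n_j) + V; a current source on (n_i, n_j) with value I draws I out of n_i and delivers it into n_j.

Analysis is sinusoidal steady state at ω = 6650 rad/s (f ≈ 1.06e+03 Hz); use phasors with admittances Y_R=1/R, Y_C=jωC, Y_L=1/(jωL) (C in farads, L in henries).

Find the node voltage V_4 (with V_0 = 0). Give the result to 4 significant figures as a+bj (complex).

1.409-3.551j V

Element admittances at ω=6650 rad/s:
  Y(R1) = 0.004274+0.000j S between n0,n1
  Y(R2) = 0.0004202+0.000j S between n2,n3
  Y(R3) = 0.02577+0.000j S between n0,n3
  Y(R4) = 0.2611+0.000j S between n0,n2
  Y(C1) = 0.000+0.002447j S between n2,n4
  Y(R5) = 0.2597+0.000j S between n1,n4
  Y(R6) = 0.0009009+0.000j S between n3,n1
  I1: injects 0.487 A into n3 (from n0)
  V1: constraint V(n0)−V(n2) = 5.91
Assemble and solve the 5×5 MNA system:
  V(n1)=1.443-3.482j  V(n2)=-5.910+0.000j  V(n3)=17.93-0.1158j  V(n4)=1.409-3.551j
  i(V1)=-1.562-0.01786j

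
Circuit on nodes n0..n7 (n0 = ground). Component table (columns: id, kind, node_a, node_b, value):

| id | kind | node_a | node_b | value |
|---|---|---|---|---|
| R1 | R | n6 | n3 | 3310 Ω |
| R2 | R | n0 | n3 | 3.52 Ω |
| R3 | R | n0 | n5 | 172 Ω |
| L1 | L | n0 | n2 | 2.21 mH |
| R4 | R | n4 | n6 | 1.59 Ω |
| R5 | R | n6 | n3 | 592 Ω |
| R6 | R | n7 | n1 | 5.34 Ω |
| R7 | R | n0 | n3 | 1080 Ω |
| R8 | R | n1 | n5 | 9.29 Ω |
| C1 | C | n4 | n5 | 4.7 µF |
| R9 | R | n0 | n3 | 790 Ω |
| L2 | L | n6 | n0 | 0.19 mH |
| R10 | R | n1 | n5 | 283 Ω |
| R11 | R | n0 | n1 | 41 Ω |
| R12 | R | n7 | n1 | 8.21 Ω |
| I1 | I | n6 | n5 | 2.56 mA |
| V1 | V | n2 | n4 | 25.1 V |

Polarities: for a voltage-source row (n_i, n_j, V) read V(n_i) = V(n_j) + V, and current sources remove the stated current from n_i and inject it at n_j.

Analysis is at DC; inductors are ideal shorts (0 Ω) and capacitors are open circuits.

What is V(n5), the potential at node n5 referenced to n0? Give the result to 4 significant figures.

0.09916 V

Apply KCL at each of the 7 non-ground nodes and solve the resulting linear system.
Node n1: branches {R6, R8, R10, R11, R12} → V_1 = 0.08132
Node n2: branches {L1, V1} → V_2 = 0.000
Node n3: branches {R1, R2, R5, R7, R9} → V_3 = 0.000
Node n4: branches {R4, C1, V1} → V_4 = -25.10
Node n5: branches {R3, R8, C1, R10, I1} → V_5 = 0.09916
Node n6: branches {R1, R4, R5, L2, I1} → V_6 = 0.000
Node n7: branches {R6, R12} → V_7 = 0.08132
Source currents: i(L1)=-15.79, i(L2)=-15.79, i(V1)=-15.79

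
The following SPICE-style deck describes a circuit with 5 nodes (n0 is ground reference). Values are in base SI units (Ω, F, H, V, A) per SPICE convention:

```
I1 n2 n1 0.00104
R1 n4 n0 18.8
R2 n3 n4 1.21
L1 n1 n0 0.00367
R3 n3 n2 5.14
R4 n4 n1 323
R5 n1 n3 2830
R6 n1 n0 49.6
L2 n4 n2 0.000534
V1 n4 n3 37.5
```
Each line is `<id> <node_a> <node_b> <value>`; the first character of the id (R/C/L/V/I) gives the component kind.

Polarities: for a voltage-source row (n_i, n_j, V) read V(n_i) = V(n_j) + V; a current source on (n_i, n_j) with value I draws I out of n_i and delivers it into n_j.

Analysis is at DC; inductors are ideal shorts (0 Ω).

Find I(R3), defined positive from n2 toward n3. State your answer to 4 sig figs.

7.296 A

Apply KCL at each of the 4 non-ground nodes and solve the resulting linear system.
Node n1: branches {I1, L1, R4, R5, R6} → V_1 = 0.000
Node n2: branches {I1, R3, L2} → V_2 = 0.2156
Node n3: branches {R2, R3, R5, V1} → V_3 = -37.28
Node n4: branches {R1, R2, R4, L2, V1} → V_4 = 0.2156
Source currents: i(L1)=-0.01147, i(L2)=7.297, i(V1)=-38.30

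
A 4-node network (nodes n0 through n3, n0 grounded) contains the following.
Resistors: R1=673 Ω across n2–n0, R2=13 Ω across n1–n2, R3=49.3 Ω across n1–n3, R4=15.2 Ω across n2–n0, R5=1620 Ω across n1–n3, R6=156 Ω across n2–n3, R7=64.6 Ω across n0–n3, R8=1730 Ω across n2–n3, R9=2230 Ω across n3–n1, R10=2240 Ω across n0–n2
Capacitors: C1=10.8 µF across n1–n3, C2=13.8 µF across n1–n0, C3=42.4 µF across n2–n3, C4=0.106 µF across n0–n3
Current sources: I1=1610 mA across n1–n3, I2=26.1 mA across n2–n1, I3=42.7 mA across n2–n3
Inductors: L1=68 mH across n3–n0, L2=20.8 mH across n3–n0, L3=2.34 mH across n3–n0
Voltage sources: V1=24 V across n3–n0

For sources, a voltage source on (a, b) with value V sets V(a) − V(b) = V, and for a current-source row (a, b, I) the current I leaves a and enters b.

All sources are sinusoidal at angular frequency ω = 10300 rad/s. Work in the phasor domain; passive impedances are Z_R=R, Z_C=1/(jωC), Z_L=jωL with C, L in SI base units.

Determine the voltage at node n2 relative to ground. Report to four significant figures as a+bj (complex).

Apply KCL at each of the 3 non-ground nodes and solve the resulting linear system.
Node n1: branches {C1, R2, I1, R3, R5, I2, C2, R9} → V_1 = 11.49+1.880j
Node n2: branches {R1, R2, R4, R6, I2, R8, I3, C3, R10} → V_2 = 22.41+5.531j
Node n3: branches {C1, I1, R3, R5, R6, R7, R8, I3, C3, L1, C4, L2, R9, L3, V1} → V_3 = 24.00+0.000j
Source currents: i(V1)=-1.622-0.8914j

22.41+5.531j V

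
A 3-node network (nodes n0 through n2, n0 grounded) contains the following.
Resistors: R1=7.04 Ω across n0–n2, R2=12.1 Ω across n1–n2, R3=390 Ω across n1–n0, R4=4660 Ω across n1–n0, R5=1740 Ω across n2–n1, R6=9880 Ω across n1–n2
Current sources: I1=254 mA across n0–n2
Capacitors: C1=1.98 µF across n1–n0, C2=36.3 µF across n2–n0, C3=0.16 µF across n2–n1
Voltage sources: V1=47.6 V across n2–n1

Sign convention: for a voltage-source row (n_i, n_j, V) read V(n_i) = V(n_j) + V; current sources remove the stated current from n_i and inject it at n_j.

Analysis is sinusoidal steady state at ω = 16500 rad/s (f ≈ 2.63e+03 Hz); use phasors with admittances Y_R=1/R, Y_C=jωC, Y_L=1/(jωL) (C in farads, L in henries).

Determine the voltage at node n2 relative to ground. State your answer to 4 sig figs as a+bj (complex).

Element admittances at ω=16500 rad/s:
  Y(R1) = 0.1420+0.000j S between n0,n2
  I1: injects 0.254 A into n2 (from n0)
  Y(C1) = 0.000+0.03267j S between n1,n0
  Y(R2) = 0.08264+0.000j S between n1,n2
  Y(R3) = 0.002564+0.000j S between n1,n0
  Y(R4) = 0.0002146+0.000j S between n1,n0
  Y(R5) = 0.0005747+0.000j S between n2,n1
  Y(R6) = 0.0001012+0.000j S between n1,n2
  Y(C2) = 0.000+0.5989j S between n2,n0
  Y(C3) = 0.000+0.002640j S between n2,n1
  V1: constraint V(n2)−V(n1) = 47.6
Assemble and solve the 3×3 MNA system:
  V(n1)=-45.13-0.04467j  V(n2)=2.472-0.04467j
  i(V1)=-4.090-1.600j

2.472-0.04467j V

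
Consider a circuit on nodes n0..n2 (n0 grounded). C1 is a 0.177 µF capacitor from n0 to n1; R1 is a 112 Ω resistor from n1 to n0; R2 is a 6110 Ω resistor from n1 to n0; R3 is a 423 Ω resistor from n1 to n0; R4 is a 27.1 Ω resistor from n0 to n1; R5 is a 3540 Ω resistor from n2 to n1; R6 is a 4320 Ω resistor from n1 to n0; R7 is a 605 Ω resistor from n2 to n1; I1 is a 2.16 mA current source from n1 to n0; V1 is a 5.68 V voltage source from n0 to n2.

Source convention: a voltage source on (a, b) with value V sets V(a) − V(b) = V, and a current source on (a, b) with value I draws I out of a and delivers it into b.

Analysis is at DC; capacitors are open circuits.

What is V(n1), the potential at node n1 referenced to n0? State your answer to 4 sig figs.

MNA unknowns: 2 node voltages V₁..V_2 plus 1 source current (V1)
C1: Y=0.000 on G[0,1]
R1: Y=0.008929 on G[1,0]
R2: Y=0.0001637 on G[1,0]
R3: Y=0.002364 on G[1,0]
R4: Y=0.03690 on G[0,1]
R5: Y=0.0002825 on G[2,1]
R6: Y=0.0002315 on G[1,0]
R7: Y=0.001653 on G[2,1]
I1: z[1]−=0.00216, z[0]+=0.00216
V1: row V0−V2=5.68, i_V1 at 0,2
solve → V1=-0.2603, V2=-5.680
aux → i_V1=-0.01049

-0.2603 V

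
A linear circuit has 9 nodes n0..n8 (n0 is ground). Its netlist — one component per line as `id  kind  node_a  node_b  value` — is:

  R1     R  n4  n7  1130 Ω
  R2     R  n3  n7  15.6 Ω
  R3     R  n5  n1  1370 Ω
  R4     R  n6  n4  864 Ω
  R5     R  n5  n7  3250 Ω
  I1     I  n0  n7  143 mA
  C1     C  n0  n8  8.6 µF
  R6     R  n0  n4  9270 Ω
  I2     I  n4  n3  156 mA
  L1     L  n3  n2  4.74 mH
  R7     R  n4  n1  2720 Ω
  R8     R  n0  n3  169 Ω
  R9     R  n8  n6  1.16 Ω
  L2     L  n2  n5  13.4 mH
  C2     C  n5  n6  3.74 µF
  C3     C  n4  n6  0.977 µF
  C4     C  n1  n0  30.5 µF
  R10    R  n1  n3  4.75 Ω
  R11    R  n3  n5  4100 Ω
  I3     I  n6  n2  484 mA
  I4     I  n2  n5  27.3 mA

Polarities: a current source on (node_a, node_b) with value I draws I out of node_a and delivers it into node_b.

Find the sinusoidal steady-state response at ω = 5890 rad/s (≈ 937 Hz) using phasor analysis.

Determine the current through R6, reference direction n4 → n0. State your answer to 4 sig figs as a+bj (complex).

Apply KCL at each of the 8 non-ground nodes and solve the resulting linear system.
Node n1: branches {R3, R7, C4, R10} → V_1 = 1.278-3.609j
Node n2: branches {L1, L2, I3, I4} → V_2 = -0.06066+9.188j
Node n3: branches {R2, I2, L1, R8, R10, R11} → V_3 = 4.438-2.612j
Node n4: branches {R1, R4, R6, I2, R7, C3} → V_4 = -16.55+30.02j
Node n5: branches {R3, R5, L2, C2, R11, I4} → V_5 = -12.78+6.499j
Node n6: branches {R4, R9, C2, C3, I3} → V_6 = -4.907+10.21j
Node n7: branches {R1, R2, R5, I1} → V_7 = 6.262-2.127j
Node n8: branches {C1, R9} → V_8 = -4.292+10.46j

-0.001785+0.003238j A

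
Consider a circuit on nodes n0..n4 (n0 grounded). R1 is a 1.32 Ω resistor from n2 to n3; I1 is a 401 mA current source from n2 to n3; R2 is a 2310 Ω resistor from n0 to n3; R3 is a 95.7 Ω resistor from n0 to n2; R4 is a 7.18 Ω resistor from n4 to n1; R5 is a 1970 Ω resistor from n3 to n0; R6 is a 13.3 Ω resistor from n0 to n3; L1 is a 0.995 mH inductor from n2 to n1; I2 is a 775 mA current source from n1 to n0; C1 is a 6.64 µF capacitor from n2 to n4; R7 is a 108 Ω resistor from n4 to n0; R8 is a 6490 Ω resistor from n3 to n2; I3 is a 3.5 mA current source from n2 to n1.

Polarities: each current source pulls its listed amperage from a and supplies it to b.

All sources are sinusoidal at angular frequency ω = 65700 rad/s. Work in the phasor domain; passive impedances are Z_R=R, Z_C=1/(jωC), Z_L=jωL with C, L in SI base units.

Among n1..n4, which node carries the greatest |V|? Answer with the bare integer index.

MNA unknowns: 4 node voltages V₁..V_4
R1: Y=0.7576+0.000j on G[2,3]
I1: z[2]−=0.401, z[3]+=0.401
R2: Y=0.0004329+0.000j on G[0,3]
R3: Y=0.01045+0.000j on G[0,2]
R4: Y=0.1393+0.000j on G[4,1]
R5: Y=0.0005076+0.000j on G[3,0]
R6: Y=0.07519+0.000j on G[0,3]
L1: Y=0.000-0.01530j on G[2,1]
I2: z[1]−=0.775, z[0]+=0.775
C1: Y=0.000+0.4362j on G[2,4]
R7: Y=0.009259+0.000j on G[4,0]
R8: Y=0.0001541+0.000j on G[3,2]
I3: z[2]−=0.0035, z[1]+=0.0035
solve → V1=-14.99+0.7907j, V2=-9.106-0.1671j, V3=-7.794-0.1518j, V4=-9.343+1.437j

1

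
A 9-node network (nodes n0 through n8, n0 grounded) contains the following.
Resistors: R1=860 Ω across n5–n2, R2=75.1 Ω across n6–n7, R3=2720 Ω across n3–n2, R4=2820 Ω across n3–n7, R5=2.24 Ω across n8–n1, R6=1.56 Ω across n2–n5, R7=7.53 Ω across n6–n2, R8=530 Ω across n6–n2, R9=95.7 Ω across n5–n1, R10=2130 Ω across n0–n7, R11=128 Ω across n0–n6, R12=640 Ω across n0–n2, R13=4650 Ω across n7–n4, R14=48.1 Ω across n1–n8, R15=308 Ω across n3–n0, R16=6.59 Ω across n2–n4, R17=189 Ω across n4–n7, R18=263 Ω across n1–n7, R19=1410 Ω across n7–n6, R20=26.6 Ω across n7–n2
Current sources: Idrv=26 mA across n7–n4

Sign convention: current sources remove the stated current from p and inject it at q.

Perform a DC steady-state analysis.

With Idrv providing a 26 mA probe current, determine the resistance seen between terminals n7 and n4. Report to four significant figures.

R_eq = 22.13 Ω

MNA unknowns: 8 node voltages V₁..V_8
R1: Y=0.001163 on G[5,2]
R2: Y=0.01332 on G[6,7]
R3: Y=0.0003676 on G[3,2]
R4: Y=0.0003546 on G[3,7]
R5: Y=0.4464 on G[8,1]
R6: Y=0.6410 on G[2,5]
R7: Y=0.1328 on G[6,2]
R8: Y=0.001887 on G[6,2]
R9: Y=0.01045 on G[5,1]
R10: Y=0.0004695 on G[0,7]
R11: Y=0.007812 on G[0,6]
R12: Y=0.001563 on G[0,2]
R13: Y=0.0002151 on G[7,4]
R14: Y=0.02079 on G[1,8]
R15: Y=0.003247 on G[3,0]
R16: Y=0.1517 on G[2,4]
R17: Y=0.005291 on G[4,7]
R18: Y=0.003802 on G[1,7]
R19: Y=0.0007092 on G[7,6]
R20: Y=0.03759 on G[7,2]
Idrv: z[7]−=0.026, z[4]+=0.026
solve → V1=-0.05299, V2=0.06175, V3=-0.02674, V4=0.2122, V5=0.05992, V6=0.02059, V7=-0.3633, V8=-0.05299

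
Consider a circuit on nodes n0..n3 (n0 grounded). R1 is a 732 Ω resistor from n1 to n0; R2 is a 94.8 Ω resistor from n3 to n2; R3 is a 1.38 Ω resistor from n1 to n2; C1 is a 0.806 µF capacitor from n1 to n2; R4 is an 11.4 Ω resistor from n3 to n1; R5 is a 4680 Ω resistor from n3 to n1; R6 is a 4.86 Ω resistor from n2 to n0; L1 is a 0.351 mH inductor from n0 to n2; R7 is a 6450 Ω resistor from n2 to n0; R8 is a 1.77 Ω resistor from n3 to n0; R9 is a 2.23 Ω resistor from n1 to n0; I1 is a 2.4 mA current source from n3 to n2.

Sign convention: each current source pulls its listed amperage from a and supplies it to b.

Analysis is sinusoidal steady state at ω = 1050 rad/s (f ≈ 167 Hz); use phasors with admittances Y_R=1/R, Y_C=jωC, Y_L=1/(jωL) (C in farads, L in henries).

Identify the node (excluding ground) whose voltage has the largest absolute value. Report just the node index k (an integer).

3

MNA unknowns: 3 node voltages V₁..V_3
R1: Y=0.001366+0.000j on G[1,0]
R2: Y=0.01055+0.000j on G[3,2]
R3: Y=0.7246+0.000j on G[1,2]
C1: Y=0.000+0.0008463j on G[1,2]
R4: Y=0.08772+0.000j on G[3,1]
R5: Y=0.0002137+0.000j on G[3,1]
R6: Y=0.2058+0.000j on G[2,0]
L1: Y=0.000-2.713j on G[0,2]
R7: Y=0.0001550+0.000j on G[2,0]
R8: Y=0.5650+0.000j on G[3,0]
R9: Y=0.4484+0.000j on G[1,0]
I1: z[3]−=0.0024, z[2]+=0.0024
solve → V1=-0.0001685+0.0004496j, V2=0.0001482+0.0007741j, V3=-0.003637+7.189e-05j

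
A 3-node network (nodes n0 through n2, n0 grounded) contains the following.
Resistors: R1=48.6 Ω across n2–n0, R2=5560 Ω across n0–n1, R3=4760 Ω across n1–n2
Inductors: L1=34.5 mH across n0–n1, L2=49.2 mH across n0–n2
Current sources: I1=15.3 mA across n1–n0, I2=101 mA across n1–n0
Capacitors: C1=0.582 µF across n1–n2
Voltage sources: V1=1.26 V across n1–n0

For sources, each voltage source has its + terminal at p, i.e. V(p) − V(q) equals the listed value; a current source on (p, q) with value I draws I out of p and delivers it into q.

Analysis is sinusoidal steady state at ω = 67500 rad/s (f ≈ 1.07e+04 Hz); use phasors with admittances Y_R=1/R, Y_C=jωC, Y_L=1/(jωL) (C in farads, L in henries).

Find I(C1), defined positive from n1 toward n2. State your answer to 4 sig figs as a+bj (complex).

0.02050+0.01055j A

MNA unknowns: 2 node voltages V₁..V_2 plus 1 source current (V1)
R1: Y=0.02058+0.000j on G[2,0]
L1: Y=0.000-0.0004294j on G[0,1]
R2: Y=0.0001799+0.000j on G[0,1]
R3: Y=0.0002101+0.000j on G[1,2]
L2: Y=0.000-0.0003011j on G[0,2]
I1: z[1]−=0.0153, z[0]+=0.0153
I2: z[1]−=0.101, z[0]+=0.101
C1: Y=0.000+0.03929j on G[1,2]
V1: row V1−V0=1.26, i_V1 at 1,0
solve → V1=1.260+0.000j, V2=0.9915+0.5219j
aux → i_V1=-0.1371-0.009898j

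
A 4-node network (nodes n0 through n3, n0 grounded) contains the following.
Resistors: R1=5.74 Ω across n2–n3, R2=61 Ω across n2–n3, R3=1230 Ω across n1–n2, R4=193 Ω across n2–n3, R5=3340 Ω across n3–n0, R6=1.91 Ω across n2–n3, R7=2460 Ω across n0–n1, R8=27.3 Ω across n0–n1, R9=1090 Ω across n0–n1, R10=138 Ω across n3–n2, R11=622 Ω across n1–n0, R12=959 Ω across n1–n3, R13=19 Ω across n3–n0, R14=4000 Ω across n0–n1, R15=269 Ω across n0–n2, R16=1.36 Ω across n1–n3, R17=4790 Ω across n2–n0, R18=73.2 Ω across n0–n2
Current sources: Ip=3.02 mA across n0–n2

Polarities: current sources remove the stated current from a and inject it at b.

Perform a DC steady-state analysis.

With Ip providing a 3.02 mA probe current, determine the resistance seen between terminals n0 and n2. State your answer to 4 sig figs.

R_eq = 10.18 Ω

Apply KCL at each of the 3 non-ground nodes and solve the resulting linear system.
Node n1: branches {R3, R7, R8, R9, R11, R12, R14, R16} → V_1 = 0.02594
Node n2: branches {R1, R2, R3, R4, R6, R10, R15, R17, R18, Ip} → V_2 = 0.03074
Node n3: branches {R1, R2, R4, R5, R6, R10, R12, R13, R16} → V_3 = 0.02733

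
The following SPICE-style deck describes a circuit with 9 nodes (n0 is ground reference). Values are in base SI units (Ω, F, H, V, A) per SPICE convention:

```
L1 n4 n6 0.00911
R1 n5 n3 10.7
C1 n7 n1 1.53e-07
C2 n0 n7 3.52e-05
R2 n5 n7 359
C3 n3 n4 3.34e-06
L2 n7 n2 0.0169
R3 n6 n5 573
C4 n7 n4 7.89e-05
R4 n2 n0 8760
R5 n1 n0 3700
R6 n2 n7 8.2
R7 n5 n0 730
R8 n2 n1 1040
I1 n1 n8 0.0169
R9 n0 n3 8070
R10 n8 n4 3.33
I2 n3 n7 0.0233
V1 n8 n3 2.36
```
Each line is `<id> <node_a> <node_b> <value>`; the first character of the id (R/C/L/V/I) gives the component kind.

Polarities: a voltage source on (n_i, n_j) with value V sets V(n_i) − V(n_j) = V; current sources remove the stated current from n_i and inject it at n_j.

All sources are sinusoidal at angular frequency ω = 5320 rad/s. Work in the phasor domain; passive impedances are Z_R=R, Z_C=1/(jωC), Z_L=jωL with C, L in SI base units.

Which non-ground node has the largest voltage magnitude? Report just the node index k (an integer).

Element admittances at ω=5320 rad/s:
  Y(L1) = 0.000-0.02063j S between n4,n6
  Y(R1) = 0.09346+0.000j S between n5,n3
  Y(C1) = 0.000+0.0008140j S between n7,n1
  Y(C2) = 0.000+0.1873j S between n0,n7
  Y(R2) = 0.002786+0.000j S between n5,n7
  Y(C3) = 0.000+0.01777j S between n3,n4
  Y(L2) = 0.000-0.01112j S between n7,n2
  Y(R3) = 0.001745+0.000j S between n6,n5
  Y(C4) = 0.000+0.4197j S between n7,n4
  Y(R4) = 0.0001142+0.000j S between n2,n0
  Y(R5) = 0.0002703+0.000j S between n1,n0
  Y(R6) = 0.1220+0.000j S between n2,n7
  Y(R7) = 0.001370+0.000j S between n5,n0
  Y(R8) = 0.0009615+0.000j S between n2,n1
  I1: injects 0.0169 A into n8 (from n1)
  Y(R9) = 0.0001239+0.000j S between n0,n3
  Y(R10) = 0.3003+0.000j S between n8,n4
  I2: injects 0.0233 A into n7 (from n3)
  V1: constraint V(n8)−V(n3) = 2.36
Assemble and solve the 9×9 MNA system:
  V(n1)=-9.582+6.334j  V(n2)=-0.08850+0.01113j  V(n3)=-2.340+0.09581j  V(n4)=-0.01092-0.03872j  V(n5)=-2.202+0.08534j  V(n6)=-0.03690-0.2219j  V(n7)=-0.009836-0.03154j  V(n8)=0.01966+0.09581j
  i(V1)=0.007717-0.04040j

1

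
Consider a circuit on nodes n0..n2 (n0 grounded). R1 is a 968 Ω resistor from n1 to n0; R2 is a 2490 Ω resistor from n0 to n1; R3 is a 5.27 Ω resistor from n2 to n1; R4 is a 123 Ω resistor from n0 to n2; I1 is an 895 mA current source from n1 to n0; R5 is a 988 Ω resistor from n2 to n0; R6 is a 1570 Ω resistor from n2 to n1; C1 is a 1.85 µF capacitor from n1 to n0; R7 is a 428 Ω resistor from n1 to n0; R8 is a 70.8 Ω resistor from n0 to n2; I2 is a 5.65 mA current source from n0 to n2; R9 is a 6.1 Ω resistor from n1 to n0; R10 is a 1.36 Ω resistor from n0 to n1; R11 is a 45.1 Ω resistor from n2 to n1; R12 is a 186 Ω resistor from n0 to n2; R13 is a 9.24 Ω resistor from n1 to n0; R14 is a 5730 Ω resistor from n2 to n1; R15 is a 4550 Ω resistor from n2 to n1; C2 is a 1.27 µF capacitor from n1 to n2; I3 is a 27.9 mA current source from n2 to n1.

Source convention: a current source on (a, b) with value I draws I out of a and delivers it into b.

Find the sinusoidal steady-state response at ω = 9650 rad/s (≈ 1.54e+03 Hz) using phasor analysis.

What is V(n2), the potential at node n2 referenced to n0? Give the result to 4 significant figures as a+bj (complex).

-0.8461+0.01253j V

Apply KCL at each of the 2 non-ground nodes and solve the resulting linear system.
Node n1: branches {R1, R2, R3, I1, R6, C1, R7, R9, R10, R11, R13, R14, R15, C2, I3} → V_1 = -0.8553+0.01474j
Node n2: branches {R3, R4, R5, R6, R8, I2, R11, R12, R14, R15, C2, I3} → V_2 = -0.8461+0.01253j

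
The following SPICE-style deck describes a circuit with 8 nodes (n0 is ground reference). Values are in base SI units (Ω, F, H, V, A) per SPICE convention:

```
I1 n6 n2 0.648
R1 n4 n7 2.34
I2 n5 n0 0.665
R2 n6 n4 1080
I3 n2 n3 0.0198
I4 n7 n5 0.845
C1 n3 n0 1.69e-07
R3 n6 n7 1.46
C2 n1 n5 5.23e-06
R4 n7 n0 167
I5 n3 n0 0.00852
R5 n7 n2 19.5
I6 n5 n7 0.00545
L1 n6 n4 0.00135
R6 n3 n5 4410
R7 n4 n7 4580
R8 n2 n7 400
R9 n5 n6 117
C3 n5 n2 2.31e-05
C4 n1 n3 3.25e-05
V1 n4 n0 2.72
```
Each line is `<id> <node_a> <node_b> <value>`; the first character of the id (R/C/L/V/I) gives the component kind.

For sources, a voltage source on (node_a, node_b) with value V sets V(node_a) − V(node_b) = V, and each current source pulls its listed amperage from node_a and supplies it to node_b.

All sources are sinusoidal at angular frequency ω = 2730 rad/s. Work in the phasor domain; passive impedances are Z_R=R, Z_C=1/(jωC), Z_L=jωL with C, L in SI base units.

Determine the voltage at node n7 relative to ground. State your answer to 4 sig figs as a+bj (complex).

Element admittances at ω=2730 rad/s:
  I1: injects 0.648 A into n2 (from n6)
  Y(R1) = 0.4274+0.000j S between n4,n7
  I2: injects 0.665 A into n0 (from n5)
  Y(R2) = 0.0009259+0.000j S between n6,n4
  I3: injects 0.0198 A into n3 (from n2)
  I4: injects 0.845 A into n5 (from n7)
  Y(C1) = 0.000+0.0004614j S between n3,n0
  Y(R3) = 0.6849+0.000j S between n6,n7
  Y(C2) = 0.000+0.01428j S between n1,n5
  Y(R4) = 0.005988+0.000j S between n7,n0
  I5: injects 0.00852 A into n0 (from n3)
  Y(R5) = 0.05128+0.000j S between n7,n2
  I6: injects 0.00545 A into n7 (from n5)
  Y(L1) = 0.000-0.2713j S between n6,n4
  Y(R6) = 0.0002268+0.000j S between n3,n5
  Y(R7) = 0.0002183+0.000j S between n4,n7
  Y(R8) = 0.002500+0.000j S between n2,n7
  Y(R9) = 0.008547+0.000j S between n5,n6
  Y(C3) = 0.000+0.06306j S between n5,n2
  Y(C4) = 0.000+0.08872j S between n1,n3
  V1: constraint V(n4)−V(n0) = 2.72
Assemble and solve the 8×8 MNA system:
  V(n1)=14.41-2.584j  V(n2)=14.88-0.7473j  V(n3)=14.34-2.698j  V(n4)=2.720+0.000j  V(n5)=14.86-1.873j  V(n6)=1.570-1.194j  V(n7)=1.876-0.7321j
  i(V1)=-0.6860-0.002232j

1.876-0.7321j V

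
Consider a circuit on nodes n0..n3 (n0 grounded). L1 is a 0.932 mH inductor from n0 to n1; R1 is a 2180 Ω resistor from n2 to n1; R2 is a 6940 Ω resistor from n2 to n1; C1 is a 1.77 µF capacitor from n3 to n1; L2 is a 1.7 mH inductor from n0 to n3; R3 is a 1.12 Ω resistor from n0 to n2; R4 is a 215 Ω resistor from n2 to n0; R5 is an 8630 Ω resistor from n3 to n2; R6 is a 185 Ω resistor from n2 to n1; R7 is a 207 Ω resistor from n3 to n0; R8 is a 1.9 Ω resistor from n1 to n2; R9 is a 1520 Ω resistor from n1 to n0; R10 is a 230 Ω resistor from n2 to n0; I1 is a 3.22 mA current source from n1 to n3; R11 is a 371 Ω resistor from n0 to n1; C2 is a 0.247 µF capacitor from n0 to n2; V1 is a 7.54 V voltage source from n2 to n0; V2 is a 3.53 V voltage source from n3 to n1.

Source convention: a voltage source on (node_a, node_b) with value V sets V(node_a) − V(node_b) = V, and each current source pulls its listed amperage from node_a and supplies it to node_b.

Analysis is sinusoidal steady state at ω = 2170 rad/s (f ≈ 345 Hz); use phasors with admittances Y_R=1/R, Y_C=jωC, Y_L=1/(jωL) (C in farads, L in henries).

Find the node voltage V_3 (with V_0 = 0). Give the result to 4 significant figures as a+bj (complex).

Apply KCL at each of the 3 non-ground nodes and solve the resulting linear system.
Node n1: branches {L1, R1, R2, C1, R6, R8, R9, I1, R11, V2} → V_1 = 1.626+4.073j
Node n2: branches {R1, R2, R3, R4, R5, R6, R8, R10, C2, V1} → V_2 = 7.540+0.000j
Node n3: branches {C1, L2, R5, R7, I1, V2} → V_3 = 5.156+4.073j
Source currents: i(V1)=-9.948+2.165j, i(V2)=-1.125+1.364j

5.156+4.073j V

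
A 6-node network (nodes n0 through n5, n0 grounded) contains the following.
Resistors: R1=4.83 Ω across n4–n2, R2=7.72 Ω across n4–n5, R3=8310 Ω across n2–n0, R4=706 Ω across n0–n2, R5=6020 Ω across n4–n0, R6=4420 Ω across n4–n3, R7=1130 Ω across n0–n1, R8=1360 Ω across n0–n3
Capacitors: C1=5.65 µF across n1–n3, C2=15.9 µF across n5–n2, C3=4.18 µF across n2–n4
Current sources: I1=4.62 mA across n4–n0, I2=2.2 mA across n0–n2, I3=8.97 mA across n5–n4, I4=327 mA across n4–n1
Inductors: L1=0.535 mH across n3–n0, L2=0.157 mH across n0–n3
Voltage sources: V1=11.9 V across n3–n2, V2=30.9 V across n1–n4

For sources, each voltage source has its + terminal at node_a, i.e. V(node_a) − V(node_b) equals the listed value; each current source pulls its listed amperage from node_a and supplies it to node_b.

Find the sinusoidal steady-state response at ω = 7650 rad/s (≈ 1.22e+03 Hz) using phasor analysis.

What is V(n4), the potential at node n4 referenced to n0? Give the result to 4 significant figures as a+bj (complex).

-13.18-2.369j V

MNA unknowns: 5 node voltages V₁..V_5 plus 2 source currents (V1, V2)
R1: Y=0.2070+0.000j on G[4,2]
C1: Y=0.000+0.04322j on G[1,3]
I1: z[4]−=0.00462, z[0]+=0.00462
I2: z[0]−=0.0022, z[2]+=0.0022
L1: Y=0.000-0.2443j on G[3,0]
R2: Y=0.1295+0.000j on G[4,5]
R3: Y=0.0001203+0.000j on G[2,0]
R4: Y=0.001416+0.000j on G[0,2]
I3: z[5]−=0.00897, z[4]+=0.00897
C2: Y=0.000+0.1216j on G[5,2]
R5: Y=0.0001661+0.000j on G[4,0]
R6: Y=0.0002262+0.000j on G[4,3]
C3: Y=0.000+0.03198j on G[2,4]
R7: Y=0.0008850+0.000j on G[0,1]
R8: Y=0.0007353+0.000j on G[0,3]
L2: Y=0.000-0.8326j on G[0,3]
I4: z[4]−=0.327, z[1]+=0.327
V1: row V3−V2=11.9, i_V1 at 3,2
V2: row V1−V4=30.9, i_V2 at 1,4
solve → V1=17.72-2.369j, V2=-11.90+0.002212j, V3=-0.002307+0.002212j, V4=-13.18-2.369j, V5=-13.80-0.5849j
aux → i_V1=0.09712+0.7629j, i_V2=0.2088-0.7638j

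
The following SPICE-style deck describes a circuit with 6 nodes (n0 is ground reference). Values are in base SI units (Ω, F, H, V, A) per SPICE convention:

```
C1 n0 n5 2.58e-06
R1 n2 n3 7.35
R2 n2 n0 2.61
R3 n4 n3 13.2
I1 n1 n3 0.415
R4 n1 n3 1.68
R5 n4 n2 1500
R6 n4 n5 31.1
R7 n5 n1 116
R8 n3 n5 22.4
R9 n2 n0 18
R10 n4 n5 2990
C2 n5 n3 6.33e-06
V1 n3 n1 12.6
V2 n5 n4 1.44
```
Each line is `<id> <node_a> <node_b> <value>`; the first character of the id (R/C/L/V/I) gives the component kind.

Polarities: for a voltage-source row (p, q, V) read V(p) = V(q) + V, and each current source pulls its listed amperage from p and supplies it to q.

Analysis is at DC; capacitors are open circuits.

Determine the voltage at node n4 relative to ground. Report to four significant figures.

-1.422 V

MNA unknowns: 5 node voltages V₁..V_5 plus 2 source currents (V1, V2)
C1: Y=0.000 on G[0,5]
R1: Y=0.1361 on G[2,3]
R2: Y=0.3831 on G[2,0]
R3: Y=0.07576 on G[4,3]
I1: z[1]−=0.415, z[3]+=0.415
R4: Y=0.5952 on G[1,3]
R5: Y=0.0006667 on G[4,2]
R6: Y=0.03215 on G[4,5]
R7: Y=0.008621 on G[5,1]
R8: Y=0.04464 on G[3,5]
R9: Y=0.05556 on G[2,0]
R10: Y=0.0003344 on G[4,5]
C2: Y=0.000 on G[5,3]
V1: row V3−V1=12.6, i_V1 at 3,1
V2: row V5−V4=1.44, i_V2 at 5,4
solve → V1=-12.59, V2=0.000, V3=0.006968, V4=-1.422, V5=0.01796
aux → i_V1=-7.194, i_V2=-0.1560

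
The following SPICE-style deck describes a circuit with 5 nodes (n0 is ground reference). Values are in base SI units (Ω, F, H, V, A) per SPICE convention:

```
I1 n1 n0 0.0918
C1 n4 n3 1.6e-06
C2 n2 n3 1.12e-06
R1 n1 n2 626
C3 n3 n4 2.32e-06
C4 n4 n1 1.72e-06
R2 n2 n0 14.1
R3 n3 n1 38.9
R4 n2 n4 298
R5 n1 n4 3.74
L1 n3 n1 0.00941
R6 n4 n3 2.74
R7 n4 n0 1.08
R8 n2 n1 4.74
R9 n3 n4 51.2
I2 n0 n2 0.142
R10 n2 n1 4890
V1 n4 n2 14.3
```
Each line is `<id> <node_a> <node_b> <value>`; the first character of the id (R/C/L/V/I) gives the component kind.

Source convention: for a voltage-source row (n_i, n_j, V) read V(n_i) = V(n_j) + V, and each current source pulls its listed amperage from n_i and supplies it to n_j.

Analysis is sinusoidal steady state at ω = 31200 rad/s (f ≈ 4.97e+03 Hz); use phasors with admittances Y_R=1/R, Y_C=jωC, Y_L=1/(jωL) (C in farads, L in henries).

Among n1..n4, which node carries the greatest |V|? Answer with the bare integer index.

Apply KCL at each of the 4 non-ground nodes and solve the resulting linear system.
Node n1: branches {I1, R1, C4, R3, R5, L1, R8, R10} → V_1 = -5.113+0.5749j
Node n2: branches {C2, R1, R2, R4, R8, I2, R10, V1} → V_2 = -13.23+0.000j
Node n3: branches {C1, C2, C3, R3, L1, R6, R9} → V_3 = 0.3605-0.8656j
Node n4: branches {C1, C3, C4, R4, R5, R6, R7, R9, V1} → V_4 = 1.068+0.000j
Source currents: i(V1)=-2.886-0.5973j

2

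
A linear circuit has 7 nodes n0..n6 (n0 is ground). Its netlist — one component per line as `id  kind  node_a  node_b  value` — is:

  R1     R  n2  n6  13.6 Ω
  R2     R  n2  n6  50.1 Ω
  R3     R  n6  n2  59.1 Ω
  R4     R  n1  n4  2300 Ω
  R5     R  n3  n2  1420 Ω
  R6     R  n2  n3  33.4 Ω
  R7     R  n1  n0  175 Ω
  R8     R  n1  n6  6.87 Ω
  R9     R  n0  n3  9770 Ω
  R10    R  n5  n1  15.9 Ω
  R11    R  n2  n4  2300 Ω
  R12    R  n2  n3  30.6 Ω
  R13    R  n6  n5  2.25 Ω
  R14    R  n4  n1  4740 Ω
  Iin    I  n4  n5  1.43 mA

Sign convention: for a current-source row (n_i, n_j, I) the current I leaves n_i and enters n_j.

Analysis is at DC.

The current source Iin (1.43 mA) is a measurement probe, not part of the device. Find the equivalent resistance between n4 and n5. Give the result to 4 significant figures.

R_eq = 930.0 Ω

Apply KCL at each of the 6 non-ground nodes and solve the resulting linear system.
Node n1: branches {R4, R7, R8, R10, R14} → V_1 = 3.209e-05
Node n2: branches {R1, R2, R3, R5, R6, R11, R12} → V_2 = -0.001795
Node n3: branches {R5, R6, R9, R12} → V_3 = -0.001792
Node n4: branches {R4, R11, R14, Iin} → V_4 = -1.324
Node n5: branches {R10, R13, Iin} → V_5 = 0.005811
Node n6: branches {R1, R2, R3, R8, R13} → V_6 = 0.003411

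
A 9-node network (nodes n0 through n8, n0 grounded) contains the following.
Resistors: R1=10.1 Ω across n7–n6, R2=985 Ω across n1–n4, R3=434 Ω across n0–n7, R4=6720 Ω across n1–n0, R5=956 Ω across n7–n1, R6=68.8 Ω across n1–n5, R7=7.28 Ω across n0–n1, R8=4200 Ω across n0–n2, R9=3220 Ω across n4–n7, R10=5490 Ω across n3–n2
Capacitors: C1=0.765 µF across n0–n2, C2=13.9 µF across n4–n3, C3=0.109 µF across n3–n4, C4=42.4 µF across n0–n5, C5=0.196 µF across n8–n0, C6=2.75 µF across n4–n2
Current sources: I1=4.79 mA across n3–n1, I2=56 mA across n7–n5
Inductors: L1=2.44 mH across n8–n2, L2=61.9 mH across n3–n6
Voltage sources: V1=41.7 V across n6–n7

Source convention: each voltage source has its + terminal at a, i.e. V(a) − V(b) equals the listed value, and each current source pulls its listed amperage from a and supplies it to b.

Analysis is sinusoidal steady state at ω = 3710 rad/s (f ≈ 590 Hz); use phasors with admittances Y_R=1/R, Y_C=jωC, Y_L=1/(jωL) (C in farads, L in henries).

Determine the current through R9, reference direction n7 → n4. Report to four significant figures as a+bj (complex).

Element admittances at ω=3710 rad/s:
  Y(R1) = 0.09901+0.000j S between n7,n6
  Y(R2) = 0.001015+0.000j S between n1,n4
  Y(C1) = 0.000+0.002838j S between n0,n2
  I1: injects 0.00479 A into n1 (from n3)
  Y(R3) = 0.002304+0.000j S between n0,n7
  Y(C2) = 0.000+0.05157j S between n4,n3
  Y(R4) = 0.0001488+0.000j S between n1,n0
  Y(R5) = 0.001046+0.000j S between n7,n1
  Y(L1) = 0.000-0.1105j S between n8,n2
  I2: injects 0.056 A into n5 (from n7)
  Y(R6) = 0.01453+0.000j S between n1,n5
  Y(R7) = 0.1374+0.000j S between n0,n1
  Y(R8) = 0.0002381+0.000j S between n0,n2
  Y(R9) = 0.0003106+0.000j S between n4,n7
  Y(L2) = 0.000-0.004354j S between n3,n6
  Y(R10) = 0.0001821+0.000j S between n3,n2
  Y(C3) = 0.000+0.0004044j S between n3,n4
  Y(C4) = 0.000+0.1573j S between n0,n5
  Y(C5) = 0.000+0.0007272j S between n8,n0
  Y(C6) = 0.000+0.01020j S between n4,n2
  V1: constraint V(n6)−V(n7) = 41.7
Assemble and solve the 9×9 MNA system:
  V(n1)=-0.1401-0.1423j  V(n2)=6.140-11.47j  V(n3)=8.116-16.81j  V(n4)=8.116-15.60j  V(n5)=0.01839-0.3414j  V(n6)=8.346-1.089j  V(n7)=-33.35-1.089j  V(n8)=6.181-11.55j
  i(V1)=-4.197+0.001005j

-0.01288+0.004505j A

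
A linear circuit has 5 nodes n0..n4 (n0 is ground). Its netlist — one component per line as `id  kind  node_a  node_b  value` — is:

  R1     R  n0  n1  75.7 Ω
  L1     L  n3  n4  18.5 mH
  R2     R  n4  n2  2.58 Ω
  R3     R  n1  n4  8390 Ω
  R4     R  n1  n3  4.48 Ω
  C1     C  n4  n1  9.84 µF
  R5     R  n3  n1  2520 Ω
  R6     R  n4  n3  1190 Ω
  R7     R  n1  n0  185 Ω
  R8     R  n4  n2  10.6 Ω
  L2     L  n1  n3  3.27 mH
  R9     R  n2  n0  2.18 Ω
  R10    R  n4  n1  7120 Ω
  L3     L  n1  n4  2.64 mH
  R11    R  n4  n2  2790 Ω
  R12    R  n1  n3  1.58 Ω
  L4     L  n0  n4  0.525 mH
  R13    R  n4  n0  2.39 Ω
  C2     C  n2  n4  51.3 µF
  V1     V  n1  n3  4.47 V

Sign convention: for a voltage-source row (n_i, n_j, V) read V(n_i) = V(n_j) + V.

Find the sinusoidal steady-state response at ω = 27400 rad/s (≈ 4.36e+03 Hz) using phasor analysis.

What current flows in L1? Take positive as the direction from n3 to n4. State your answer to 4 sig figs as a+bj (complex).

-3.421e-05+0.008884j A

Element admittances at ω=27400 rad/s:
  Y(R1) = 0.01321+0.000j S between n0,n1
  Y(L1) = 0.000-0.001973j S between n3,n4
  Y(R2) = 0.3876+0.000j S between n4,n2
  Y(R3) = 0.0001192+0.000j S between n1,n4
  Y(R4) = 0.2232+0.000j S between n1,n3
  Y(C1) = 0.000+0.2696j S between n4,n1
  Y(R5) = 0.0003968+0.000j S between n3,n1
  Y(R6) = 0.0008403+0.000j S between n4,n3
  Y(R7) = 0.005405+0.000j S between n1,n0
  Y(R8) = 0.09434+0.000j S between n4,n2
  Y(L2) = 0.000-0.01116j S between n1,n3
  Y(R9) = 0.4587+0.000j S between n2,n0
  Y(R10) = 0.0001404+0.000j S between n4,n1
  Y(L3) = 0.000-0.01382j S between n1,n4
  Y(R11) = 0.0003584+0.000j S between n4,n2
  Y(R12) = 0.6329+0.000j S between n1,n3
  Y(L4) = 0.000-0.06952j S between n0,n4
  Y(R13) = 0.4184+0.000j S between n4,n0
  Y(C2) = 0.000+1.406j S between n2,n4
  V1: constraint V(n1)−V(n3) = 4.47
Assemble and solve the 5×5 MNA system:
  V(n1)=-0.03265-0.01698j  V(n2)=0.0005707+0.0004778j  V(n3)=-4.503-0.01698j  V(n4)=0.0007674+0.0003591j
  i(V1)=-3.832+0.05876j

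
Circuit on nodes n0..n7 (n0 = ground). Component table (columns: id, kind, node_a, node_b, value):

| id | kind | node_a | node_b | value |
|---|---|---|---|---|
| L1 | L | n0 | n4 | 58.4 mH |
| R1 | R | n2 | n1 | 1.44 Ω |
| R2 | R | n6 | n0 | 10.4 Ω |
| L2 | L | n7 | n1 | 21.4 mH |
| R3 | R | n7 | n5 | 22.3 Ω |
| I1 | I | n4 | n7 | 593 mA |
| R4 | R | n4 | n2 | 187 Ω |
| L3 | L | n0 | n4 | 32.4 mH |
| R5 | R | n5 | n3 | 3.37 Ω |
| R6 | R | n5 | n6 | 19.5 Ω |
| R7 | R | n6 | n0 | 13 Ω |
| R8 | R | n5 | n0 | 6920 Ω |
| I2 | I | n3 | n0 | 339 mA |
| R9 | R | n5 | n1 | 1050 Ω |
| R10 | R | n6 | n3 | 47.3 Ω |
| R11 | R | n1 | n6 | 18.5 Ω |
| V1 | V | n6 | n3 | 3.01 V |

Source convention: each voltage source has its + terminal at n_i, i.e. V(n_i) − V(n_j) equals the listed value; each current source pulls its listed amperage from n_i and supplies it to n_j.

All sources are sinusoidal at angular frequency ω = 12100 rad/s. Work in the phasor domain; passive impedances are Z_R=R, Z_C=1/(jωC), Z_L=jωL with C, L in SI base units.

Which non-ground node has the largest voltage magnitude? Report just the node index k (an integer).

4

Element admittances at ω=12100 rad/s:
  Y(L1) = 0.000-0.001415j S between n0,n4
  Y(R1) = 0.6944+0.000j S between n2,n1
  Y(R2) = 0.09615+0.000j S between n6,n0
  Y(L2) = 0.000-0.003862j S between n7,n1
  Y(R3) = 0.04484+0.000j S between n7,n5
  I1: injects 0.593 A into n7 (from n4)
  Y(R4) = 0.005348+0.000j S between n4,n2
  Y(L3) = 0.000-0.002551j S between n0,n4
  Y(R5) = 0.2967+0.000j S between n5,n3
  Y(R6) = 0.05128+0.000j S between n5,n6
  Y(R7) = 0.07692+0.000j S between n6,n0
  Y(R8) = 0.0001445+0.000j S between n5,n0
  I2: injects 0.339 A into n0 (from n3)
  Y(R9) = 0.0009524+0.000j S between n5,n1
  Y(R10) = 0.02114+0.000j S between n6,n3
  Y(R11) = 0.05405+0.000j S between n1,n6
  V1: constraint V(n6)−V(n3) = 3.01
Assemble and solve the 8×8 MNA system:
  V(n1)=-6.319-8.044j  V(n2)=-6.820-8.455j  V(n3)=-3.552-1.646j  V(n4)=-71.90-61.78j  V(n5)=-1.506-1.471j  V(n6)=-0.5419-1.646j  V(n7)=11.02+0.02230j
  i(V1)=-0.3316-0.05195j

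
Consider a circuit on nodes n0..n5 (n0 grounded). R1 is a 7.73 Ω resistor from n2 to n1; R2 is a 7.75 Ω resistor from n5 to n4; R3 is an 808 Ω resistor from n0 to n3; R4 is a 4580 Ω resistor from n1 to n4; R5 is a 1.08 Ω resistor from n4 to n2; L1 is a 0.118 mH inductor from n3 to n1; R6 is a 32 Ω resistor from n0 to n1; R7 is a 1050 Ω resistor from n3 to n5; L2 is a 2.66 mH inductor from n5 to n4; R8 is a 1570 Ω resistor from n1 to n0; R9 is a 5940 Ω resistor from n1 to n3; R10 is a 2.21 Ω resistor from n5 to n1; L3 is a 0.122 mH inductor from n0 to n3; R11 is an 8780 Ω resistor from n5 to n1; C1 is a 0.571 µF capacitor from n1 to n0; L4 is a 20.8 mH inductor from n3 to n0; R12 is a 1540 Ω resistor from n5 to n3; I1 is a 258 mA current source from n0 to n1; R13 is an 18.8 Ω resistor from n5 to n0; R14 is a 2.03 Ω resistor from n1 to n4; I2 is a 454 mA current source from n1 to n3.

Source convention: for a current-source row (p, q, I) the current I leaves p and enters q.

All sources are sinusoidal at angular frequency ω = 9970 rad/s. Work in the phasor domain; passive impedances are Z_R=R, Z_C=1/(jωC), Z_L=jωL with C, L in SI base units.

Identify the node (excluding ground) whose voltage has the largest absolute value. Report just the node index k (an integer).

Element admittances at ω=9970 rad/s:
  Y(R1) = 0.1294+0.000j S between n2,n1
  Y(R2) = 0.1290+0.000j S between n5,n4
  Y(R3) = 0.001238+0.000j S between n0,n3
  Y(R4) = 0.0002183+0.000j S between n1,n4
  Y(R5) = 0.9259+0.000j S between n4,n2
  Y(L1) = 0.000-0.8500j S between n3,n1
  Y(R6) = 0.03125+0.000j S between n0,n1
  Y(R7) = 0.0009524+0.000j S between n3,n5
  Y(L2) = 0.000-0.03771j S between n5,n4
  Y(R8) = 0.0006369+0.000j S between n1,n0
  Y(R9) = 0.0001684+0.000j S between n1,n3
  Y(R10) = 0.4525+0.000j S between n5,n1
  Y(L3) = 0.000-0.8221j S between n0,n3
  Y(R11) = 0.0001139+0.000j S between n5,n1
  Y(C1) = 0.000+0.005693j S between n1,n0
  Y(L4) = 0.000-0.004822j S between n3,n0
  Y(R12) = 0.0006494+0.000j S between n5,n3
  I1: injects 0.258 A into n1 (from n0)
  Y(R13) = 0.05319+0.000j S between n5,n0
  Y(R14) = 0.4926+0.000j S between n1,n4
  I2: injects 0.454 A into n3 (from n1)
Assemble and solve the 5×5 MNA system:
  V(n1)=0.01551+0.07945j  V(n2)=0.01510+0.07850j  V(n3)=0.008340+0.3110j  V(n4)=0.01504+0.07837j  V(n5)=0.01441+0.07313j

3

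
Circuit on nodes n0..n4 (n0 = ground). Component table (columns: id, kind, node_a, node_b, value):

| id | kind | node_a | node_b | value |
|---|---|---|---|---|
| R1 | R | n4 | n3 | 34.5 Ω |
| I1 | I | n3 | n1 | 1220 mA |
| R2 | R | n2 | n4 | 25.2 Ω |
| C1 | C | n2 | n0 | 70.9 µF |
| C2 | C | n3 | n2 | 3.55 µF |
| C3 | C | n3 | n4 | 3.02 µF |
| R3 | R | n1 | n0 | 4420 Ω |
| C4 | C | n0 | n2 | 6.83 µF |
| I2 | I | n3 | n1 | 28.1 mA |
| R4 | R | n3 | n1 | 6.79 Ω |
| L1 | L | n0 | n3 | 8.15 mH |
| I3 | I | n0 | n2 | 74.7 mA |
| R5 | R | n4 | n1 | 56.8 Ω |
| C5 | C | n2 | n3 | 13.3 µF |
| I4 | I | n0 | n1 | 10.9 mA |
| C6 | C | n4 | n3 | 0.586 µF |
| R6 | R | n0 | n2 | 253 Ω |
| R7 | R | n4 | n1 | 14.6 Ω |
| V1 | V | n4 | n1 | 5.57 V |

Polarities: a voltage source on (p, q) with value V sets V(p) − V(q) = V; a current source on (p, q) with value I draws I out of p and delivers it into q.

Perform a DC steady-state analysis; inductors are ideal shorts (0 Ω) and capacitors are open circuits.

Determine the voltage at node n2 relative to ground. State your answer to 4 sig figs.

12.56 V

MNA unknowns: 4 node voltages V₁..V_4 plus 2 source currents (L1, V1)
R1: Y=0.02899 on G[4,3]
I1: z[3]−=1.22, z[1]+=1.22
R2: Y=0.03968 on G[2,4]
C1: Y=0.000 on G[2,0]
C2: Y=0.000 on G[3,2]
C3: Y=0.000 on G[3,4]
R3: Y=0.0002262 on G[1,0]
C4: Y=0.000 on G[0,2]
I2: z[3]−=0.0281, z[1]+=0.0281
R4: Y=0.1473 on G[3,1]
L1: row V0−V3=0, i_L1 at 0,3
I3: z[0]−=0.0747, z[2]+=0.0747
R5: Y=0.01761 on G[4,1]
C5: Y=0.000 on G[2,3]
I4: z[0]−=0.0109, z[1]+=0.0109
C6: Y=0.000 on G[4,3]
R6: Y=0.003953 on G[0,2]
R7: Y=0.06849 on G[4,1]
V1: row V4−V1=5.57, i_V1 at 4,1
solve → V1=6.361, V2=12.56, V3=0.000, V4=11.93
aux → i_L1=-0.03451, i_V1=-0.8003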